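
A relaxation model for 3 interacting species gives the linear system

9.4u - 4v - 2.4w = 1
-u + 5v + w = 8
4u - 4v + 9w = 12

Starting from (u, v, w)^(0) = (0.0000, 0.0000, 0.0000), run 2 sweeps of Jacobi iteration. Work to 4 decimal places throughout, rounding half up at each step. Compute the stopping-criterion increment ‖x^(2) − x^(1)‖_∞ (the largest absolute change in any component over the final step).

Iteration 1:
  u = (1 - (-4)·0.0000 - (-2.4)·0.0000) / (9.4) = 0.1064
  v = (8 - (-1)·0.0000 - (1)·0.0000) / (5) = 1.6000
  w = (12 - (4)·0.0000 - (-4)·0.0000) / (9) = 1.3333
Iteration 2:
  u = (1 - (-4)·1.6000 - (-2.4)·1.3333) / (9.4) = 1.1277
  v = (8 - (-1)·0.1064 - (1)·1.3333) / (5) = 1.3546
  w = (12 - (4)·0.1064 - (-4)·1.6000) / (9) = 1.9972
Change: (1.0213, -0.2454, 0.6639) → max |·| = 1.0213

1.0213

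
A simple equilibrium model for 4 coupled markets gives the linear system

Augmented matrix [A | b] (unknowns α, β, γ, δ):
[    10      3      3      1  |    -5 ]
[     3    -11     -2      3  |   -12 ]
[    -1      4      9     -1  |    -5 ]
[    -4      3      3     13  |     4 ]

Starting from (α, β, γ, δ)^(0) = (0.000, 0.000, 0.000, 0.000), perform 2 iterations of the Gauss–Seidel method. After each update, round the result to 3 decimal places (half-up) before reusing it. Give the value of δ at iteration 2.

Iteration 1:
  α = (-5 - (3)·0.000 - (3)·0.000 - (1)·0.000) / (10) = -0.500
  β = (-12 - (3)·-0.500 - (-2)·0.000 - (3)·0.000) / (-11) = 0.955
  γ = (-5 - (-1)·-0.500 - (4)·0.955 - (-1)·0.000) / (9) = -1.036
  δ = (4 - (-4)·-0.500 - (3)·0.955 - (3)·-1.036) / (13) = 0.173
Iteration 2:
  α = (-5 - (3)·0.955 - (3)·-1.036 - (1)·0.173) / (10) = -0.493
  β = (-12 - (3)·-0.493 - (-2)·-1.036 - (3)·0.173) / (-11) = 1.192
  γ = (-5 - (-1)·-0.493 - (4)·1.192 - (-1)·0.173) / (9) = -1.121
  δ = (4 - (-4)·-0.493 - (3)·1.192 - (3)·-1.121) / (13) = 0.140

0.140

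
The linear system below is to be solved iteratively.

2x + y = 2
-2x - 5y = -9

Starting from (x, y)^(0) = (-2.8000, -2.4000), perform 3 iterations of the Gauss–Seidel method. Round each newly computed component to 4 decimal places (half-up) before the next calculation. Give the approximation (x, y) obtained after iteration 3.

(0.2080, 1.7168)

Iteration 1:
  x = (2 - (1)·-2.4000) / (2) = 2.2000
  y = (-9 - (-2)·2.2000) / (-5) = 0.9200
Iteration 2:
  x = (2 - (1)·0.9200) / (2) = 0.5400
  y = (-9 - (-2)·0.5400) / (-5) = 1.5840
Iteration 3:
  x = (2 - (1)·1.5840) / (2) = 0.2080
  y = (-9 - (-2)·0.2080) / (-5) = 1.7168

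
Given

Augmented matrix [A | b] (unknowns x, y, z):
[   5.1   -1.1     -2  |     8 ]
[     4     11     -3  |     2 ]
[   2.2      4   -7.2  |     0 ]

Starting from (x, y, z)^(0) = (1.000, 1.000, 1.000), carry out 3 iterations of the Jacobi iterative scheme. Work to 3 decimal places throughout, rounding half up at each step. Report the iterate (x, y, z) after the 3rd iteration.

(1.768, -0.324, 0.380)

Iteration 1:
  x = (8 - (-1.1)·1.000 - (-2)·1.000) / (5.1) = 2.176
  y = (2 - (4)·1.000 - (-3)·1.000) / (11) = 0.091
  z = (0 - (2.2)·1.000 - (4)·1.000) / (-7.2) = 0.861
Iteration 2:
  x = (8 - (-1.1)·0.091 - (-2)·0.861) / (5.1) = 1.926
  y = (2 - (4)·2.176 - (-3)·0.861) / (11) = -0.375
  z = (0 - (2.2)·2.176 - (4)·0.091) / (-7.2) = 0.715
Iteration 3:
  x = (8 - (-1.1)·-0.375 - (-2)·0.715) / (5.1) = 1.768
  y = (2 - (4)·1.926 - (-3)·0.715) / (11) = -0.324
  z = (0 - (2.2)·1.926 - (4)·-0.375) / (-7.2) = 0.380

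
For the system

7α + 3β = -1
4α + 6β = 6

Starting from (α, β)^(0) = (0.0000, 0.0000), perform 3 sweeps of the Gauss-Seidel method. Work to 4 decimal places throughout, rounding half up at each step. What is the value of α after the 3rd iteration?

Iteration 1:
  α = (-1 - (3)·0.0000) / (7) = -0.1429
  β = (6 - (4)·-0.1429) / (6) = 1.0953
Iteration 2:
  α = (-1 - (3)·1.0953) / (7) = -0.6123
  β = (6 - (4)·-0.6123) / (6) = 1.4082
Iteration 3:
  α = (-1 - (3)·1.4082) / (7) = -0.7464
  β = (6 - (4)·-0.7464) / (6) = 1.4976

-0.7464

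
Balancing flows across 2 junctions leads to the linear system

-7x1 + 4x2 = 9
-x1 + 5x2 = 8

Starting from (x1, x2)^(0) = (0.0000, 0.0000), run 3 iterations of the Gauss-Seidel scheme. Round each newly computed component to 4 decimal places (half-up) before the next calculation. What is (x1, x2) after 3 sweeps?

(-0.4307, 1.5139)

Iteration 1:
  x1 = (9 - (4)·0.0000) / (-7) = -1.2857
  x2 = (8 - (-1)·-1.2857) / (5) = 1.3429
Iteration 2:
  x1 = (9 - (4)·1.3429) / (-7) = -0.5183
  x2 = (8 - (-1)·-0.5183) / (5) = 1.4963
Iteration 3:
  x1 = (9 - (4)·1.4963) / (-7) = -0.4307
  x2 = (8 - (-1)·-0.4307) / (5) = 1.5139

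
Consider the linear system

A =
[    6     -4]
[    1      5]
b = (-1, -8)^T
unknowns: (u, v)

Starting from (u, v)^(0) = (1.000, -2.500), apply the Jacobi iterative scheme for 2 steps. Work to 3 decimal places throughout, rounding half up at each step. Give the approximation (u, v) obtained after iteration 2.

Iteration 1:
  u = (-1 - (-4)·-2.500) / (6) = -1.833
  v = (-8 - (1)·1.000) / (5) = -1.800
Iteration 2:
  u = (-1 - (-4)·-1.800) / (6) = -1.367
  v = (-8 - (1)·-1.833) / (5) = -1.233

(-1.367, -1.233)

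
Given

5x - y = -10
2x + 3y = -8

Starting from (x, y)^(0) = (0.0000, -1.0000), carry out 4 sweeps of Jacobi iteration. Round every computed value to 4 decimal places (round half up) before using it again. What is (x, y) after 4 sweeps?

(-2.1956, -1.1733)

Iteration 1:
  x = (-10 - (-1)·-1.0000) / (5) = -2.2000
  y = (-8 - (2)·0.0000) / (3) = -2.6667
Iteration 2:
  x = (-10 - (-1)·-2.6667) / (5) = -2.5333
  y = (-8 - (2)·-2.2000) / (3) = -1.2000
Iteration 3:
  x = (-10 - (-1)·-1.2000) / (5) = -2.2400
  y = (-8 - (2)·-2.5333) / (3) = -0.9778
Iteration 4:
  x = (-10 - (-1)·-0.9778) / (5) = -2.1956
  y = (-8 - (2)·-2.2400) / (3) = -1.1733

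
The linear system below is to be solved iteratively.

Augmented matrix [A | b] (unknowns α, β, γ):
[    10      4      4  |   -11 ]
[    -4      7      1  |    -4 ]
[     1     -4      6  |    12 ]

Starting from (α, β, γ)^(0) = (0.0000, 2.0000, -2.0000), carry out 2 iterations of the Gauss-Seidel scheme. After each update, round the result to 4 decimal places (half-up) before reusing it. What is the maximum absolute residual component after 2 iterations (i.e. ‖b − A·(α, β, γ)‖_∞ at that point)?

4.2328

Iteration 1:
  α = (-11 - (4)·2.0000 - (4)·-2.0000) / (10) = -1.1000
  β = (-4 - (-4)·-1.1000 - (1)·-2.0000) / (7) = -0.9143
  γ = (12 - (1)·-1.1000 - (-4)·-0.9143) / (6) = 1.5738
Iteration 2:
  α = (-11 - (4)·-0.9143 - (4)·1.5738) / (10) = -1.3638
  β = (-4 - (-4)·-1.3638 - (1)·1.5738) / (7) = -1.5756
  γ = (12 - (1)·-1.3638 - (-4)·-1.5756) / (6) = 1.1769
Residual b − A·x = (4.2328, 0.3971, 0.0000); ∞-norm = 4.2328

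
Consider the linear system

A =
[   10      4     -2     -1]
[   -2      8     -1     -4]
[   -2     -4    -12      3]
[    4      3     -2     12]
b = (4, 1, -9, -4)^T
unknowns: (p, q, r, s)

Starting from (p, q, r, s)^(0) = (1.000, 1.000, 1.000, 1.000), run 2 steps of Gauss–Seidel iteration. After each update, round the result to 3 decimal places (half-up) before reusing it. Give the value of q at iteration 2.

-0.016

Iteration 1:
  p = (4 - (4)·1.000 - (-2)·1.000 - (-1)·1.000) / (10) = 0.300
  q = (1 - (-2)·0.300 - (-1)·1.000 - (-4)·1.000) / (8) = 0.825
  r = (-9 - (-2)·0.300 - (-4)·0.825 - (3)·1.000) / (-12) = 0.675
  s = (-4 - (4)·0.300 - (3)·0.825 - (-2)·0.675) / (12) = -0.527
Iteration 2:
  p = (4 - (4)·0.825 - (-2)·0.675 - (-1)·-0.527) / (10) = 0.152
  q = (1 - (-2)·0.152 - (-1)·0.675 - (-4)·-0.527) / (8) = -0.016
  r = (-9 - (-2)·0.152 - (-4)·-0.016 - (3)·-0.527) / (-12) = 0.598
  s = (-4 - (4)·0.152 - (3)·-0.016 - (-2)·0.598) / (12) = -0.280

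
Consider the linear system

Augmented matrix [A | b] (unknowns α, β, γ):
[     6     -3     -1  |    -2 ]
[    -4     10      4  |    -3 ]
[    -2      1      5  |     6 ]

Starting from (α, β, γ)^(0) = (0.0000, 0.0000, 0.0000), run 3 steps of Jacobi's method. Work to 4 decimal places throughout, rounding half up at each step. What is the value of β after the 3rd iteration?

Iteration 1:
  α = (-2 - (-3)·0.0000 - (-1)·0.0000) / (6) = -0.3333
  β = (-3 - (-4)·0.0000 - (4)·0.0000) / (10) = -0.3000
  γ = (6 - (-2)·0.0000 - (1)·0.0000) / (5) = 1.2000
Iteration 2:
  α = (-2 - (-3)·-0.3000 - (-1)·1.2000) / (6) = -0.2833
  β = (-3 - (-4)·-0.3333 - (4)·1.2000) / (10) = -0.9133
  γ = (6 - (-2)·-0.3333 - (1)·-0.3000) / (5) = 1.1267
Iteration 3:
  α = (-2 - (-3)·-0.9133 - (-1)·1.1267) / (6) = -0.6022
  β = (-3 - (-4)·-0.2833 - (4)·1.1267) / (10) = -0.8640
  γ = (6 - (-2)·-0.2833 - (1)·-0.9133) / (5) = 1.2693

-0.8640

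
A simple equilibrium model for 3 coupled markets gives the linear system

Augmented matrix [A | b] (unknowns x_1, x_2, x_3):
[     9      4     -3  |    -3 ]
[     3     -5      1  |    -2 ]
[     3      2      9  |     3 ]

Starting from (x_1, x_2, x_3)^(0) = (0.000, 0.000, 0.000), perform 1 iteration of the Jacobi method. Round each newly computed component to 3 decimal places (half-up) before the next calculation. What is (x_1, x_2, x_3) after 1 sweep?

Iteration 1:
  x_1 = (-3 - (4)·0.000 - (-3)·0.000) / (9) = -0.333
  x_2 = (-2 - (3)·0.000 - (1)·0.000) / (-5) = 0.400
  x_3 = (3 - (3)·0.000 - (2)·0.000) / (9) = 0.333

(-0.333, 0.400, 0.333)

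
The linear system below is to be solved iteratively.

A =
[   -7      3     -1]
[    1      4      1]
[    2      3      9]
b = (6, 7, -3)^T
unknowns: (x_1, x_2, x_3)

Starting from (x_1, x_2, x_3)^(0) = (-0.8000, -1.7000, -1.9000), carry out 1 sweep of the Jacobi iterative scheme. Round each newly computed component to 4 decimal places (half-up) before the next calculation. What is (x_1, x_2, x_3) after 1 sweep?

Iteration 1:
  x_1 = (6 - (3)·-1.7000 - (-1)·-1.9000) / (-7) = -1.3143
  x_2 = (7 - (1)·-0.8000 - (1)·-1.9000) / (4) = 2.4250
  x_3 = (-3 - (2)·-0.8000 - (3)·-1.7000) / (9) = 0.4111

(-1.3143, 2.4250, 0.4111)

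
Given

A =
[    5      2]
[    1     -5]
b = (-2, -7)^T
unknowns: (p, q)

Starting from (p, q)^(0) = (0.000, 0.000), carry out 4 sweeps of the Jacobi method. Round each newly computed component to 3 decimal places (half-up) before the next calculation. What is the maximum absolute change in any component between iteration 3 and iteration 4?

0.045

Iteration 1:
  p = (-2 - (2)·0.000) / (5) = -0.400
  q = (-7 - (1)·0.000) / (-5) = 1.400
Iteration 2:
  p = (-2 - (2)·1.400) / (5) = -0.960
  q = (-7 - (1)·-0.400) / (-5) = 1.320
Iteration 3:
  p = (-2 - (2)·1.320) / (5) = -0.928
  q = (-7 - (1)·-0.960) / (-5) = 1.208
Iteration 4:
  p = (-2 - (2)·1.208) / (5) = -0.883
  q = (-7 - (1)·-0.928) / (-5) = 1.214
Change: (0.045, 0.006) → max |·| = 0.045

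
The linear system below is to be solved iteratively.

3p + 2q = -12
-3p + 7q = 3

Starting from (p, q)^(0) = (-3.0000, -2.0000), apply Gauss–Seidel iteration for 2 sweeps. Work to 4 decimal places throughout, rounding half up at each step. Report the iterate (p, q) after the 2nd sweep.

Iteration 1:
  p = (-12 - (2)·-2.0000) / (3) = -2.6667
  q = (3 - (-3)·-2.6667) / (7) = -0.7143
Iteration 2:
  p = (-12 - (2)·-0.7143) / (3) = -3.5238
  q = (3 - (-3)·-3.5238) / (7) = -1.0816

(-3.5238, -1.0816)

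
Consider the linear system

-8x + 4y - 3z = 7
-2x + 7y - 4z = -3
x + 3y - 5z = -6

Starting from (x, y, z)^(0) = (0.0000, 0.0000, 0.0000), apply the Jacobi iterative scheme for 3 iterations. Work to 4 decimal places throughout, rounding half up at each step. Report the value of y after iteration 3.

Iteration 1:
  x = (7 - (4)·0.0000 - (-3)·0.0000) / (-8) = -0.8750
  y = (-3 - (-2)·0.0000 - (-4)·0.0000) / (7) = -0.4286
  z = (-6 - (1)·0.0000 - (3)·0.0000) / (-5) = 1.2000
Iteration 2:
  x = (7 - (4)·-0.4286 - (-3)·1.2000) / (-8) = -1.5393
  y = (-3 - (-2)·-0.8750 - (-4)·1.2000) / (7) = 0.0071
  z = (-6 - (1)·-0.8750 - (3)·-0.4286) / (-5) = 0.7678
Iteration 3:
  x = (7 - (4)·0.0071 - (-3)·0.7678) / (-8) = -1.1594
  y = (-3 - (-2)·-1.5393 - (-4)·0.7678) / (7) = -0.4296
  z = (-6 - (1)·-1.5393 - (3)·0.0071) / (-5) = 0.8964

-0.4296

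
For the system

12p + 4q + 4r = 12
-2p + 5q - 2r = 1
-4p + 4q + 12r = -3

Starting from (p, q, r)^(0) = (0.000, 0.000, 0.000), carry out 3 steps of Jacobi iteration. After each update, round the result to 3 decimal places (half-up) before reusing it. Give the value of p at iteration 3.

Iteration 1:
  p = (12 - (4)·0.000 - (4)·0.000) / (12) = 1.000
  q = (1 - (-2)·0.000 - (-2)·0.000) / (5) = 0.200
  r = (-3 - (-4)·0.000 - (4)·0.000) / (12) = -0.250
Iteration 2:
  p = (12 - (4)·0.200 - (4)·-0.250) / (12) = 1.017
  q = (1 - (-2)·1.000 - (-2)·-0.250) / (5) = 0.500
  r = (-3 - (-4)·1.000 - (4)·0.200) / (12) = 0.017
Iteration 3:
  p = (12 - (4)·0.500 - (4)·0.017) / (12) = 0.828
  q = (1 - (-2)·1.017 - (-2)·0.017) / (5) = 0.614
  r = (-3 - (-4)·1.017 - (4)·0.500) / (12) = -0.078

0.828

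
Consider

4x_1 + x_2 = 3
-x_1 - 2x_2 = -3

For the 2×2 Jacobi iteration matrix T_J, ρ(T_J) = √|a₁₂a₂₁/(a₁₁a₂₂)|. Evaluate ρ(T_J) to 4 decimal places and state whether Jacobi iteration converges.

a₁₂a₂₁/(a₁₁a₂₂) = (1)·(-1) / ((4)·(-2)) = 0.125000
ρ = √|0.125000| = √0.125000 = 0.3536
ρ < 1, so Jacobi converges

0.3536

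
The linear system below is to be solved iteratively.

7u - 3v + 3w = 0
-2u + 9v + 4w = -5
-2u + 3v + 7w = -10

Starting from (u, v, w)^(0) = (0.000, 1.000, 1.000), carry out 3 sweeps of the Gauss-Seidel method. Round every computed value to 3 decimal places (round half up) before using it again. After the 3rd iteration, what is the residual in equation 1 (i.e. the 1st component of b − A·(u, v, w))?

0.779

Iteration 1:
  u = (0 - (-3)·1.000 - (3)·1.000) / (7) = 0.000
  v = (-5 - (-2)·0.000 - (4)·1.000) / (9) = -1.000
  w = (-10 - (-2)·0.000 - (3)·-1.000) / (7) = -1.000
Iteration 2:
  u = (0 - (-3)·-1.000 - (3)·-1.000) / (7) = 0.000
  v = (-5 - (-2)·0.000 - (4)·-1.000) / (9) = -0.111
  w = (-10 - (-2)·0.000 - (3)·-0.111) / (7) = -1.381
Iteration 3:
  u = (0 - (-3)·-0.111 - (3)·-1.381) / (7) = 0.544
  v = (-5 - (-2)·0.544 - (4)·-1.381) / (9) = 0.179
  w = (-10 - (-2)·0.544 - (3)·0.179) / (7) = -1.350
Residual b − A·x = (0.779, -0.123, 0.001)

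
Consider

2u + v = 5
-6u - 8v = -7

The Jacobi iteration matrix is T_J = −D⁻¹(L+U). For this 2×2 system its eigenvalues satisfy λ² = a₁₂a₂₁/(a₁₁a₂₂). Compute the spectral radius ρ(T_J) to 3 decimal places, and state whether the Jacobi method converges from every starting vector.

a₁₂a₂₁/(a₁₁a₂₂) = (1)·(-6) / ((2)·(-8)) = 0.375000
ρ = √|0.375000| = √0.375000 = 0.612
ρ < 1, so Jacobi converges

0.612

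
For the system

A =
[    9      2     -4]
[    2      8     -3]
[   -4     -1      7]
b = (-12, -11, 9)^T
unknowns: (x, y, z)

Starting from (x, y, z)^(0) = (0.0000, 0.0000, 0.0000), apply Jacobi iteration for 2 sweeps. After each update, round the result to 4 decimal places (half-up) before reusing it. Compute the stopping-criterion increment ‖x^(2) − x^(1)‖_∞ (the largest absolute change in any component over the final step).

0.9583

Iteration 1:
  x = (-12 - (2)·0.0000 - (-4)·0.0000) / (9) = -1.3333
  y = (-11 - (2)·0.0000 - (-3)·0.0000) / (8) = -1.3750
  z = (9 - (-4)·0.0000 - (-1)·0.0000) / (7) = 1.2857
Iteration 2:
  x = (-12 - (2)·-1.3750 - (-4)·1.2857) / (9) = -0.4564
  y = (-11 - (2)·-1.3333 - (-3)·1.2857) / (8) = -0.5595
  z = (9 - (-4)·-1.3333 - (-1)·-1.3750) / (7) = 0.3274
Change: (0.8769, 0.8155, -0.9583) → max |·| = 0.9583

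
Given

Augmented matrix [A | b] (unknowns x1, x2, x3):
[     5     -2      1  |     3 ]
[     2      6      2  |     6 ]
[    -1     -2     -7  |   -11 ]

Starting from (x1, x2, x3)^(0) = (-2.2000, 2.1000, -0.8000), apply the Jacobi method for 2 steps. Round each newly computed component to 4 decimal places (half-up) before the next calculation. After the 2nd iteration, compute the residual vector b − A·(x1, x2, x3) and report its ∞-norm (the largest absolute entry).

4.3811

Iteration 1:
  x1 = (3 - (-2)·2.1000 - (1)·-0.8000) / (5) = 1.6000
  x2 = (6 - (2)·-2.2000 - (2)·-0.8000) / (6) = 2.0000
  x3 = (-11 - (-1)·-2.2000 - (-2)·2.1000) / (-7) = 1.2857
Iteration 2:
  x1 = (3 - (-2)·2.0000 - (1)·1.2857) / (5) = 1.1429
  x2 = (6 - (2)·1.6000 - (2)·1.2857) / (6) = 0.0381
  x3 = (-11 - (-1)·1.6000 - (-2)·2.0000) / (-7) = 0.7714
Residual b − A·x = (-3.4097, 1.9428, -4.3811); ∞-norm = 4.3811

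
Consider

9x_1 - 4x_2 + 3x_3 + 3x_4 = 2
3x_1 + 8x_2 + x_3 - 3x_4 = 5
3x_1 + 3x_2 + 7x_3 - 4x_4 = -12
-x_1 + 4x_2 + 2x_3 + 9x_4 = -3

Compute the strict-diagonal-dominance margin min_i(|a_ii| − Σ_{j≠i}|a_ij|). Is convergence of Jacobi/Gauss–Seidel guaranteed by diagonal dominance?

row 1: |9| − (4+3+3) = -1
row 2: |8| − (3+1+3) = 1
row 3: |7| − (3+3+4) = -3
row 4: |9| − (1+4+2) = 2
minimum over rows = -3 → not strictly diagonally dominant

-3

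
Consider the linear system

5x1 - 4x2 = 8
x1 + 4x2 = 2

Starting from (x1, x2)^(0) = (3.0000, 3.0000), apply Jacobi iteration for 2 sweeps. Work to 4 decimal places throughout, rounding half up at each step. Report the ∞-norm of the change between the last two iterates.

2.6000

Iteration 1:
  x1 = (8 - (-4)·3.0000) / (5) = 4.0000
  x2 = (2 - (1)·3.0000) / (4) = -0.2500
Iteration 2:
  x1 = (8 - (-4)·-0.2500) / (5) = 1.4000
  x2 = (2 - (1)·4.0000) / (4) = -0.5000
Change: (-2.6000, -0.2500) → max |·| = 2.6000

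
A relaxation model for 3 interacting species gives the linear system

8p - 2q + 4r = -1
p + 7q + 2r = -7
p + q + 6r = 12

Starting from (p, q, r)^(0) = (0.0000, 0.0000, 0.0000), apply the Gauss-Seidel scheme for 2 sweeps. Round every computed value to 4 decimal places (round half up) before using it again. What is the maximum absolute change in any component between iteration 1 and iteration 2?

1.3378

Iteration 1:
  p = (-1 - (-2)·0.0000 - (4)·0.0000) / (8) = -0.1250
  q = (-7 - (1)·-0.1250 - (2)·0.0000) / (7) = -0.9821
  r = (12 - (1)·-0.1250 - (1)·-0.9821) / (6) = 2.1845
Iteration 2:
  p = (-1 - (-2)·-0.9821 - (4)·2.1845) / (8) = -1.4628
  q = (-7 - (1)·-1.4628 - (2)·2.1845) / (7) = -1.4152
  r = (12 - (1)·-1.4628 - (1)·-1.4152) / (6) = 2.4797
Change: (-1.3378, -0.4331, 0.2952) → max |·| = 1.3378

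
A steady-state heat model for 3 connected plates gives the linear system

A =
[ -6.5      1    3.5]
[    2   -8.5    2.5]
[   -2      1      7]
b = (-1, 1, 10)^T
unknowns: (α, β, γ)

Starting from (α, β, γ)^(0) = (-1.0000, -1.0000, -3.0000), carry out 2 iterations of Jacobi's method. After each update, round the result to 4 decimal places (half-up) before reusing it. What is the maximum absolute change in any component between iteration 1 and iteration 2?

Iteration 1:
  α = (-1 - (1)·-1.0000 - (3.5)·-3.0000) / (-6.5) = -1.6154
  β = (1 - (2)·-1.0000 - (2.5)·-3.0000) / (-8.5) = -1.2353
  γ = (10 - (-2)·-1.0000 - (1)·-1.0000) / (7) = 1.2857
Iteration 2:
  α = (-1 - (1)·-1.2353 - (3.5)·1.2857) / (-6.5) = 0.6561
  β = (1 - (2)·-1.6154 - (2.5)·1.2857) / (-8.5) = -0.1196
  γ = (10 - (-2)·-1.6154 - (1)·-1.2353) / (7) = 1.1435
Change: (2.2715, 1.1157, -0.1422) → max |·| = 2.2715

2.2715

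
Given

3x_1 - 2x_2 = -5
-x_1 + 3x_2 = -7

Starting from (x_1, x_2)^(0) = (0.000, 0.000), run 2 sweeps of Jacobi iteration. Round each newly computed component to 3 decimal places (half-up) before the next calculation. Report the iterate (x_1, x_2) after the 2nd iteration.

Iteration 1:
  x_1 = (-5 - (-2)·0.000) / (3) = -1.667
  x_2 = (-7 - (-1)·0.000) / (3) = -2.333
Iteration 2:
  x_1 = (-5 - (-2)·-2.333) / (3) = -3.222
  x_2 = (-7 - (-1)·-1.667) / (3) = -2.889

(-3.222, -2.889)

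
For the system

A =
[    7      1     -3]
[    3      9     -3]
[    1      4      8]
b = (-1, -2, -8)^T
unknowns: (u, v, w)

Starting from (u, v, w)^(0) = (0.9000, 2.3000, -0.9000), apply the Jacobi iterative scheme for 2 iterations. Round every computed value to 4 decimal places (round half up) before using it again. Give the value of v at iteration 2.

-0.6907

Iteration 1:
  u = (-1 - (1)·2.3000 - (-3)·-0.9000) / (7) = -0.8571
  v = (-2 - (3)·0.9000 - (-3)·-0.9000) / (9) = -0.8222
  w = (-8 - (1)·0.9000 - (4)·2.3000) / (8) = -2.2625
Iteration 2:
  u = (-1 - (1)·-0.8222 - (-3)·-2.2625) / (7) = -0.9950
  v = (-2 - (3)·-0.8571 - (-3)·-2.2625) / (9) = -0.6907
  w = (-8 - (1)·-0.8571 - (4)·-0.8222) / (8) = -0.4818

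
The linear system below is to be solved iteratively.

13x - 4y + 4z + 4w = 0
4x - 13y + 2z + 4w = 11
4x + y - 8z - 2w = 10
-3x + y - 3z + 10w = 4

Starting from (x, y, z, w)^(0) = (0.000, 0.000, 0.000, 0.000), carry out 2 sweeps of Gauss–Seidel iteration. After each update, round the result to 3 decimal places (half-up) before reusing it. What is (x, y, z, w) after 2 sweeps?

(0.133, -0.990, -1.327, 0.141)

Iteration 1:
  x = (0 - (-4)·0.000 - (4)·0.000 - (4)·0.000) / (13) = 0.000
  y = (11 - (4)·0.000 - (2)·0.000 - (4)·0.000) / (-13) = -0.846
  z = (10 - (4)·0.000 - (1)·-0.846 - (-2)·0.000) / (-8) = -1.356
  w = (4 - (-3)·0.000 - (1)·-0.846 - (-3)·-1.356) / (10) = 0.078
Iteration 2:
  x = (0 - (-4)·-0.846 - (4)·-1.356 - (4)·0.078) / (13) = 0.133
  y = (11 - (4)·0.133 - (2)·-1.356 - (4)·0.078) / (-13) = -0.990
  z = (10 - (4)·0.133 - (1)·-0.990 - (-2)·0.078) / (-8) = -1.327
  w = (4 - (-3)·0.133 - (1)·-0.990 - (-3)·-1.327) / (10) = 0.141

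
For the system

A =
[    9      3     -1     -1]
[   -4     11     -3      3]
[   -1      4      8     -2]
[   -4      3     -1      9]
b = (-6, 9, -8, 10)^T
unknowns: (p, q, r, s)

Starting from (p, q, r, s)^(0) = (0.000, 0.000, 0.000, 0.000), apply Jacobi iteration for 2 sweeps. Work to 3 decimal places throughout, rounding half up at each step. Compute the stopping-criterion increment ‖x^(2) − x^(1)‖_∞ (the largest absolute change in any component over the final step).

Iteration 1:
  p = (-6 - (3)·0.000 - (-1)·0.000 - (-1)·0.000) / (9) = -0.667
  q = (9 - (-4)·0.000 - (-3)·0.000 - (3)·0.000) / (11) = 0.818
  r = (-8 - (-1)·0.000 - (4)·0.000 - (-2)·0.000) / (8) = -1.000
  s = (10 - (-4)·0.000 - (3)·0.000 - (-1)·0.000) / (9) = 1.111
Iteration 2:
  p = (-6 - (3)·0.818 - (-1)·-1.000 - (-1)·1.111) / (9) = -0.927
  q = (9 - (-4)·-0.667 - (-3)·-1.000 - (3)·1.111) / (11) = 0.000
  r = (-8 - (-1)·-0.667 - (4)·0.818 - (-2)·1.111) / (8) = -1.215
  s = (10 - (-4)·-0.667 - (3)·0.818 - (-1)·-1.000) / (9) = 0.431
Change: (-0.260, -0.818, -0.215, -0.680) → max |·| = 0.818

0.818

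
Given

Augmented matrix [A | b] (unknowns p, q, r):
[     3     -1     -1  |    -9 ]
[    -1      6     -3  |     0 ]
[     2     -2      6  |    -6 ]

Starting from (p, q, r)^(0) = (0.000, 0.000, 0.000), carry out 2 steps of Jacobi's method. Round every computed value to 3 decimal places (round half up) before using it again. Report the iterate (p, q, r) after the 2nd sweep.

(-3.333, -1.000, 0.000)

Iteration 1:
  p = (-9 - (-1)·0.000 - (-1)·0.000) / (3) = -3.000
  q = (0 - (-1)·0.000 - (-3)·0.000) / (6) = 0.000
  r = (-6 - (2)·0.000 - (-2)·0.000) / (6) = -1.000
Iteration 2:
  p = (-9 - (-1)·0.000 - (-1)·-1.000) / (3) = -3.333
  q = (0 - (-1)·-3.000 - (-3)·-1.000) / (6) = -1.000
  r = (-6 - (2)·-3.000 - (-2)·0.000) / (6) = 0.000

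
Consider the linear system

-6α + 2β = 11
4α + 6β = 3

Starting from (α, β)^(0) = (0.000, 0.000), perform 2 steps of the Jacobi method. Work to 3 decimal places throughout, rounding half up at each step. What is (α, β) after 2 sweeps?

(-1.667, 1.722)

Iteration 1:
  α = (11 - (2)·0.000) / (-6) = -1.833
  β = (3 - (4)·0.000) / (6) = 0.500
Iteration 2:
  α = (11 - (2)·0.500) / (-6) = -1.667
  β = (3 - (4)·-1.833) / (6) = 1.722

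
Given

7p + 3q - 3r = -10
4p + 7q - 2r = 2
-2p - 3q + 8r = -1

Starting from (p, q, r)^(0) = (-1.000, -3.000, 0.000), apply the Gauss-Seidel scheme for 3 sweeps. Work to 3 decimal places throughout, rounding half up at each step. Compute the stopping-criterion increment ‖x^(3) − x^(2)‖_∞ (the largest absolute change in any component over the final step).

0.376

Iteration 1:
  p = (-10 - (3)·-3.000 - (-3)·0.000) / (7) = -0.143
  q = (2 - (4)·-0.143 - (-2)·0.000) / (7) = 0.367
  r = (-1 - (-2)·-0.143 - (-3)·0.367) / (8) = -0.023
Iteration 2:
  p = (-10 - (3)·0.367 - (-3)·-0.023) / (7) = -1.596
  q = (2 - (4)·-1.596 - (-2)·-0.023) / (7) = 1.191
  r = (-1 - (-2)·-1.596 - (-3)·1.191) / (8) = -0.077
Iteration 3:
  p = (-10 - (3)·1.191 - (-3)·-0.077) / (7) = -1.972
  q = (2 - (4)·-1.972 - (-2)·-0.077) / (7) = 1.391
  r = (-1 - (-2)·-1.972 - (-3)·1.391) / (8) = -0.096
Change: (-0.376, 0.200, -0.019) → max |·| = 0.376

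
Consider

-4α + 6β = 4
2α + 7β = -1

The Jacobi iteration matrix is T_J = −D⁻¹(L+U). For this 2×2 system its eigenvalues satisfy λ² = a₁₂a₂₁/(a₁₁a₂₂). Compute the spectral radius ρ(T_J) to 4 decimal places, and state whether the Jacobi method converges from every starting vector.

a₁₂a₂₁/(a₁₁a₂₂) = (6)·(2) / ((-4)·(7)) = -0.428571
ρ = √|-0.428571| = √0.428571 = 0.6547
ρ < 1, so Jacobi converges

0.6547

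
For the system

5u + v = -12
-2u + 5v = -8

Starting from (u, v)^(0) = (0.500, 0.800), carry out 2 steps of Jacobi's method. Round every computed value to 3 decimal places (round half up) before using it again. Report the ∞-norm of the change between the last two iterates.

Iteration 1:
  u = (-12 - (1)·0.800) / (5) = -2.560
  v = (-8 - (-2)·0.500) / (5) = -1.400
Iteration 2:
  u = (-12 - (1)·-1.400) / (5) = -2.120
  v = (-8 - (-2)·-2.560) / (5) = -2.624
Change: (0.440, -1.224) → max |·| = 1.224

1.224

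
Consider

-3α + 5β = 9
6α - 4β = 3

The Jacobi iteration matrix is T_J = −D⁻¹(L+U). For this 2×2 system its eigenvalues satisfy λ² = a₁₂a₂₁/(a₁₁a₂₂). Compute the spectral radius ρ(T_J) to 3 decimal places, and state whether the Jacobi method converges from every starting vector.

1.581

a₁₂a₂₁/(a₁₁a₂₂) = (5)·(6) / ((-3)·(-4)) = 2.500000
ρ = √|2.500000| = √2.500000 = 1.581
ρ > 1, so Jacobi diverges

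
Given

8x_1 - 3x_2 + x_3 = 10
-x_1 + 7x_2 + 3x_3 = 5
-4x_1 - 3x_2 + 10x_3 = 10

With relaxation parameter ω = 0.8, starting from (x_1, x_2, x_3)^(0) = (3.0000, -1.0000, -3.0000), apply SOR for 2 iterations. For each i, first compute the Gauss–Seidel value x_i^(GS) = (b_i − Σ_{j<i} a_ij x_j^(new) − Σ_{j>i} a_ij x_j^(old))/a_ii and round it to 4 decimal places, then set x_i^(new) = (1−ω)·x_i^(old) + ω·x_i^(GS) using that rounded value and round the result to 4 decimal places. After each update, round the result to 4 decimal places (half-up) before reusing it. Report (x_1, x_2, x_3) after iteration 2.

(1.6857, 0.7063, 1.7273)

Iteration 1:
  x_1: GS value = (10 - (-3)·-1.0000 - (1)·-3.0000) / (8) = 1.2500;  x_1 ← (1−ω)·3.0000 + ω·1.2500 = 1.6000
  x_2: GS value = (5 - (-1)·1.6000 - (3)·-3.0000) / (7) = 2.2286;  x_2 ← (1−ω)·-1.0000 + ω·2.2286 = 1.5829
  x_3: GS value = (10 - (-4)·1.6000 - (-3)·1.5829) / (10) = 2.1149;  x_3 ← (1−ω)·-3.0000 + ω·2.1149 = 1.0919
Iteration 2:
  x_1: GS value = (10 - (-3)·1.5829 - (1)·1.0919) / (8) = 1.7071;  x_1 ← (1−ω)·1.6000 + ω·1.7071 = 1.6857
  x_2: GS value = (5 - (-1)·1.6857 - (3)·1.0919) / (7) = 0.4871;  x_2 ← (1−ω)·1.5829 + ω·0.4871 = 0.7063
  x_3: GS value = (10 - (-4)·1.6857 - (-3)·0.7063) / (10) = 1.8862;  x_3 ← (1−ω)·1.0919 + ω·1.8862 = 1.7273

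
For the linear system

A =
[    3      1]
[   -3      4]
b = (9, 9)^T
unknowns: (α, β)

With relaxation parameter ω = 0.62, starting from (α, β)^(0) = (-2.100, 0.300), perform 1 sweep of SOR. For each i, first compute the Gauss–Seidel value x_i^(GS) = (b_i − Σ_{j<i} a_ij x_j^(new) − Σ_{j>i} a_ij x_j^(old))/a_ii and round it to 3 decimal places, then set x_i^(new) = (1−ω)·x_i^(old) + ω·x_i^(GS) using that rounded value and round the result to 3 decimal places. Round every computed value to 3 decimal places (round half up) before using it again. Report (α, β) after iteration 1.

(1.000, 1.974)

Iteration 1:
  α: GS value = (9 - (1)·0.300) / (3) = 2.900;  α ← (1−ω)·-2.100 + ω·2.900 = 1.000
  β: GS value = (9 - (-3)·1.000) / (4) = 3.000;  β ← (1−ω)·0.300 + ω·3.000 = 1.974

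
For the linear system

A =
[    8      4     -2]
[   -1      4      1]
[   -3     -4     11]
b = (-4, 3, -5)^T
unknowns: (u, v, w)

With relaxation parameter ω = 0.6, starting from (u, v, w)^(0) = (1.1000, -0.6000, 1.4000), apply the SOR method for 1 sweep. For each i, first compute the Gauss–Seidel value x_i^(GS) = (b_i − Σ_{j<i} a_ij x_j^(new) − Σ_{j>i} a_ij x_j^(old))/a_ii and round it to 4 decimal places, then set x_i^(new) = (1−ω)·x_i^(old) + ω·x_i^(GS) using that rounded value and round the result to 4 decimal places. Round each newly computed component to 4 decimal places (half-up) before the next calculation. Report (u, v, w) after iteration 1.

(0.5300, 0.0795, 0.3913)

Iteration 1:
  u: GS value = (-4 - (4)·-0.6000 - (-2)·1.4000) / (8) = 0.1500;  u ← (1−ω)·1.1000 + ω·0.1500 = 0.5300
  v: GS value = (3 - (-1)·0.5300 - (1)·1.4000) / (4) = 0.5325;  v ← (1−ω)·-0.6000 + ω·0.5325 = 0.0795
  w: GS value = (-5 - (-3)·0.5300 - (-4)·0.0795) / (11) = -0.2811;  w ← (1−ω)·1.4000 + ω·-0.2811 = 0.3913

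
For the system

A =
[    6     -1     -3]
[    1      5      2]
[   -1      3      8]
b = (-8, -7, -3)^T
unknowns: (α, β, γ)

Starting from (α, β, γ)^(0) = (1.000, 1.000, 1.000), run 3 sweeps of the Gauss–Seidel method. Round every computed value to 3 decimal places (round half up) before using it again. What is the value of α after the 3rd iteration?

-1.592

Iteration 1:
  α = (-8 - (-1)·1.000 - (-3)·1.000) / (6) = -0.667
  β = (-7 - (1)·-0.667 - (2)·1.000) / (5) = -1.667
  γ = (-3 - (-1)·-0.667 - (3)·-1.667) / (8) = 0.167
Iteration 2:
  α = (-8 - (-1)·-1.667 - (-3)·0.167) / (6) = -1.528
  β = (-7 - (1)·-1.528 - (2)·0.167) / (5) = -1.161
  γ = (-3 - (-1)·-1.528 - (3)·-1.161) / (8) = -0.131
Iteration 3:
  α = (-8 - (-1)·-1.161 - (-3)·-0.131) / (6) = -1.592
  β = (-7 - (1)·-1.592 - (2)·-0.131) / (5) = -1.029
  γ = (-3 - (-1)·-1.592 - (3)·-1.029) / (8) = -0.188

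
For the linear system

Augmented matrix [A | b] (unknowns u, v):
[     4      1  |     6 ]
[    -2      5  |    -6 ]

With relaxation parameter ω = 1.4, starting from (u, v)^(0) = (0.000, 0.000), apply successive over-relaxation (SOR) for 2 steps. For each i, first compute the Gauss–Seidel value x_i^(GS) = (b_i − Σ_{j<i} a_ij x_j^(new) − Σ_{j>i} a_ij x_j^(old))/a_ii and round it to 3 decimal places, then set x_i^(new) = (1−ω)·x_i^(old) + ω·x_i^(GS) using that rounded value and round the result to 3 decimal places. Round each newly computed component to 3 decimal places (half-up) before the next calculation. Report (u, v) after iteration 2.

(1.436, -0.675)

Iteration 1:
  u: GS value = (6 - (1)·0.000) / (4) = 1.500;  u ← (1−ω)·0.000 + ω·1.500 = 2.100
  v: GS value = (-6 - (-2)·2.100) / (5) = -0.360;  v ← (1−ω)·0.000 + ω·-0.360 = -0.504
Iteration 2:
  u: GS value = (6 - (1)·-0.504) / (4) = 1.626;  u ← (1−ω)·2.100 + ω·1.626 = 1.436
  v: GS value = (-6 - (-2)·1.436) / (5) = -0.626;  v ← (1−ω)·-0.504 + ω·-0.626 = -0.675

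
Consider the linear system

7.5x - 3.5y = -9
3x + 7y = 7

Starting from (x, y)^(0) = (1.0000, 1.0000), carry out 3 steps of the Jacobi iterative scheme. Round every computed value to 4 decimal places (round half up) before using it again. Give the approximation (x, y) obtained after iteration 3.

Iteration 1:
  x = (-9 - (-3.5)·1.0000) / (7.5) = -0.7333
  y = (7 - (3)·1.0000) / (7) = 0.5714
Iteration 2:
  x = (-9 - (-3.5)·0.5714) / (7.5) = -0.9333
  y = (7 - (3)·-0.7333) / (7) = 1.3143
Iteration 3:
  x = (-9 - (-3.5)·1.3143) / (7.5) = -0.5867
  y = (7 - (3)·-0.9333) / (7) = 1.4000

(-0.5867, 1.4000)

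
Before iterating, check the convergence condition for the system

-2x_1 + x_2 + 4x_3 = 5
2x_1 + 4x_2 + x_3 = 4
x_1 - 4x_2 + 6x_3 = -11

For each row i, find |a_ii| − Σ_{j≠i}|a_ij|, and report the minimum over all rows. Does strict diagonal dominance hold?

-3

row 1: |-2| − (1+4) = -3
row 2: |4| − (2+1) = 1
row 3: |6| − (1+4) = 1
minimum over rows = -3 → not strictly diagonally dominant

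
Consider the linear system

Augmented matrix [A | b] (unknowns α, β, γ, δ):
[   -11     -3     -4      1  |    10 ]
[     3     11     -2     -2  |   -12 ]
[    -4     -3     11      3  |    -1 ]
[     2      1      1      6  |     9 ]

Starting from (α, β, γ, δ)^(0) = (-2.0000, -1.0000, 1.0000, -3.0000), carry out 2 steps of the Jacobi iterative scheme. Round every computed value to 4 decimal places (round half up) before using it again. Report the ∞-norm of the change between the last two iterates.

1.1199

Iteration 1:
  α = (10 - (-3)·-1.0000 - (-4)·1.0000 - (1)·-3.0000) / (-11) = -1.2727
  β = (-12 - (3)·-2.0000 - (-2)·1.0000 - (-2)·-3.0000) / (11) = -0.9091
  γ = (-1 - (-4)·-2.0000 - (-3)·-1.0000 - (3)·-3.0000) / (11) = -0.2727
  δ = (9 - (2)·-2.0000 - (1)·-1.0000 - (1)·1.0000) / (6) = 2.1667
Iteration 2:
  α = (10 - (-3)·-0.9091 - (-4)·-0.2727 - (1)·2.1667) / (-11) = -0.3650
  β = (-12 - (3)·-1.2727 - (-2)·-0.2727 - (-2)·2.1667) / (11) = -0.3994
  γ = (-1 - (-4)·-1.2727 - (-3)·-0.9091 - (3)·2.1667) / (11) = -1.3926
  δ = (9 - (2)·-1.2727 - (1)·-0.9091 - (1)·-0.2727) / (6) = 2.1212
Change: (0.9077, 0.5097, -1.1199, -0.0455) → max |·| = 1.1199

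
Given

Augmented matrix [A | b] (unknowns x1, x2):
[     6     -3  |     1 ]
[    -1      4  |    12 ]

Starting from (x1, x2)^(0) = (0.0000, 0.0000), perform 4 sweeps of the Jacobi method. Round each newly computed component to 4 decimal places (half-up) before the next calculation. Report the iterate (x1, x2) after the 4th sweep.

Iteration 1:
  x1 = (1 - (-3)·0.0000) / (6) = 0.1667
  x2 = (12 - (-1)·0.0000) / (4) = 3.0000
Iteration 2:
  x1 = (1 - (-3)·3.0000) / (6) = 1.6667
  x2 = (12 - (-1)·0.1667) / (4) = 3.0417
Iteration 3:
  x1 = (1 - (-3)·3.0417) / (6) = 1.6875
  x2 = (12 - (-1)·1.6667) / (4) = 3.4167
Iteration 4:
  x1 = (1 - (-3)·3.4167) / (6) = 1.8750
  x2 = (12 - (-1)·1.6875) / (4) = 3.4219

(1.8750, 3.4219)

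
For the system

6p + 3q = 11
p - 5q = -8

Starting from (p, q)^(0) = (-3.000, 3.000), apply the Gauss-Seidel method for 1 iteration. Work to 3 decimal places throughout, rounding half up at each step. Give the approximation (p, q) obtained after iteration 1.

Iteration 1:
  p = (11 - (3)·3.000) / (6) = 0.333
  q = (-8 - (1)·0.333) / (-5) = 1.667

(0.333, 1.667)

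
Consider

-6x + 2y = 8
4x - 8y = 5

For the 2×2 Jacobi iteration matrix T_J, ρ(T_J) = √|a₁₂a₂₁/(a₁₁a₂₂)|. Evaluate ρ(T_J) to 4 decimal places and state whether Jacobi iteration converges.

a₁₂a₂₁/(a₁₁a₂₂) = (2)·(4) / ((-6)·(-8)) = 0.166667
ρ = √|0.166667| = √0.166667 = 0.4082
ρ < 1, so Jacobi converges

0.4082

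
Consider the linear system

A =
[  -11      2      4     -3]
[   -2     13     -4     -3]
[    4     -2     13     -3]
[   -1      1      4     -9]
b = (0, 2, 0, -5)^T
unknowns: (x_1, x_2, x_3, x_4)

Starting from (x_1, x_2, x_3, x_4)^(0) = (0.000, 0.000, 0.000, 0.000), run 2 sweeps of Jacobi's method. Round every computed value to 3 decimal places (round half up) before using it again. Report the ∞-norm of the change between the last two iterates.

Iteration 1:
  x_1 = (0 - (2)·0.000 - (4)·0.000 - (-3)·0.000) / (-11) = 0.000
  x_2 = (2 - (-2)·0.000 - (-4)·0.000 - (-3)·0.000) / (13) = 0.154
  x_3 = (0 - (4)·0.000 - (-2)·0.000 - (-3)·0.000) / (13) = 0.000
  x_4 = (-5 - (-1)·0.000 - (1)·0.000 - (4)·0.000) / (-9) = 0.556
Iteration 2:
  x_1 = (0 - (2)·0.154 - (4)·0.000 - (-3)·0.556) / (-11) = -0.124
  x_2 = (2 - (-2)·0.000 - (-4)·0.000 - (-3)·0.556) / (13) = 0.282
  x_3 = (0 - (4)·0.000 - (-2)·0.154 - (-3)·0.556) / (13) = 0.152
  x_4 = (-5 - (-1)·0.000 - (1)·0.154 - (4)·0.000) / (-9) = 0.573
Change: (-0.124, 0.128, 0.152, 0.017) → max |·| = 0.152

0.152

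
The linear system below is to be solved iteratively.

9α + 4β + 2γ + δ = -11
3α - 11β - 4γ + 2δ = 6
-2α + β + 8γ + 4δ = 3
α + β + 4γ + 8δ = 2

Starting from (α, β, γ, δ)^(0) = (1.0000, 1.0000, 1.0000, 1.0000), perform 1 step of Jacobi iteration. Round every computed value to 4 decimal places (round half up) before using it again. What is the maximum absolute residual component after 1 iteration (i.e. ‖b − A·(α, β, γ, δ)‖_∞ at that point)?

Iteration 1:
  α = (-11 - (4)·1.0000 - (2)·1.0000 - (1)·1.0000) / (9) = -2.0000
  β = (6 - (3)·1.0000 - (-4)·1.0000 - (2)·1.0000) / (-11) = -0.4545
  γ = (3 - (-2)·1.0000 - (1)·1.0000 - (4)·1.0000) / (8) = 0.0000
  δ = (2 - (1)·1.0000 - (1)·1.0000 - (4)·1.0000) / (8) = -0.5000
Residual b − A·x = (9.3180, 8.0005, 1.4545, 8.4545); ∞-norm = 9.3180

9.3180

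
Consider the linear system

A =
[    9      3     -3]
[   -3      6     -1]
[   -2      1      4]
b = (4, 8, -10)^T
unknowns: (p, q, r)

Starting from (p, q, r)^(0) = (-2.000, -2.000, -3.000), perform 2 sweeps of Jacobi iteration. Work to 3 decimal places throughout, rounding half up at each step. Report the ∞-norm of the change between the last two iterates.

1.056

Iteration 1:
  p = (4 - (3)·-2.000 - (-3)·-3.000) / (9) = 0.111
  q = (8 - (-3)·-2.000 - (-1)·-3.000) / (6) = -0.167
  r = (-10 - (-2)·-2.000 - (1)·-2.000) / (4) = -3.000
Iteration 2:
  p = (4 - (3)·-0.167 - (-3)·-3.000) / (9) = -0.500
  q = (8 - (-3)·0.111 - (-1)·-3.000) / (6) = 0.889
  r = (-10 - (-2)·0.111 - (1)·-0.167) / (4) = -2.403
Change: (-0.611, 1.056, 0.597) → max |·| = 1.056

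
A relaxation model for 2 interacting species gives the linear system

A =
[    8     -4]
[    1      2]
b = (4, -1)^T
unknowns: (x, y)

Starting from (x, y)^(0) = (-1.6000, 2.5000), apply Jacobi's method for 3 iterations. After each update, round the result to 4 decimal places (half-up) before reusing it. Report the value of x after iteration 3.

-0.1875

Iteration 1:
  x = (4 - (-4)·2.5000) / (8) = 1.7500
  y = (-1 - (1)·-1.6000) / (2) = 0.3000
Iteration 2:
  x = (4 - (-4)·0.3000) / (8) = 0.6500
  y = (-1 - (1)·1.7500) / (2) = -1.3750
Iteration 3:
  x = (4 - (-4)·-1.3750) / (8) = -0.1875
  y = (-1 - (1)·0.6500) / (2) = -0.8250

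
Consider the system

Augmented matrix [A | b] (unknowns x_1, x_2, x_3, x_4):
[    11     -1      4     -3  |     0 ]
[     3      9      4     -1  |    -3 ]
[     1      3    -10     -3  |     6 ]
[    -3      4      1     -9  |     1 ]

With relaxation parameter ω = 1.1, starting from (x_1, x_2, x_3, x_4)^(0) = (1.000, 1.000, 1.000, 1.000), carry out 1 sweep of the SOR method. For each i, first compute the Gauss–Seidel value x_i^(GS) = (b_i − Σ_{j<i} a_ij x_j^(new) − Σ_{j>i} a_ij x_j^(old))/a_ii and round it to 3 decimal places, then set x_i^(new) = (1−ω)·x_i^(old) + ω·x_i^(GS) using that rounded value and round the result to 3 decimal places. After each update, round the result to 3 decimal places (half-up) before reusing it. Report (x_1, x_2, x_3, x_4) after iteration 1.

Iteration 1:
  x_1: GS value = (0 - (-1)·1.000 - (4)·1.000 - (-3)·1.000) / (11) = 0.000;  x_1 ← (1−ω)·1.000 + ω·0.000 = -0.100
  x_2: GS value = (-3 - (3)·-0.100 - (4)·1.000 - (-1)·1.000) / (9) = -0.633;  x_2 ← (1−ω)·1.000 + ω·-0.633 = -0.796
  x_3: GS value = (6 - (1)·-0.100 - (3)·-0.796 - (-3)·1.000) / (-10) = -1.149;  x_3 ← (1−ω)·1.000 + ω·-1.149 = -1.364
  x_4: GS value = (1 - (-3)·-0.100 - (4)·-0.796 - (1)·-1.364) / (-9) = -0.583;  x_4 ← (1−ω)·1.000 + ω·-0.583 = -0.741

(-0.100, -0.796, -1.364, -0.741)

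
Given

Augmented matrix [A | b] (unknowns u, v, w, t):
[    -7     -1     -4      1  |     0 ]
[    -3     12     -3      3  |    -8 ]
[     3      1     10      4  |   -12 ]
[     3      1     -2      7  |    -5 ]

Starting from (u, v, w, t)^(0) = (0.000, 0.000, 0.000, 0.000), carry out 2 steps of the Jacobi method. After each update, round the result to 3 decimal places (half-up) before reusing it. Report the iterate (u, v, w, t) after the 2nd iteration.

(0.679, -0.788, -0.848, -0.962)

Iteration 1:
  u = (0 - (-1)·0.000 - (-4)·0.000 - (1)·0.000) / (-7) = 0.000
  v = (-8 - (-3)·0.000 - (-3)·0.000 - (3)·0.000) / (12) = -0.667
  w = (-12 - (3)·0.000 - (1)·0.000 - (4)·0.000) / (10) = -1.200
  t = (-5 - (3)·0.000 - (1)·0.000 - (-2)·0.000) / (7) = -0.714
Iteration 2:
  u = (0 - (-1)·-0.667 - (-4)·-1.200 - (1)·-0.714) / (-7) = 0.679
  v = (-8 - (-3)·0.000 - (-3)·-1.200 - (3)·-0.714) / (12) = -0.788
  w = (-12 - (3)·0.000 - (1)·-0.667 - (4)·-0.714) / (10) = -0.848
  t = (-5 - (3)·0.000 - (1)·-0.667 - (-2)·-1.200) / (7) = -0.962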